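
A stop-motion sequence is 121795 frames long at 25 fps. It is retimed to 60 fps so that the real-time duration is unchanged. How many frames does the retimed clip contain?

292308 frames

Target frames = source frames × (target rate / source rate) = 121795 × (60)/(25) = 121795 × 12/5 = 292308.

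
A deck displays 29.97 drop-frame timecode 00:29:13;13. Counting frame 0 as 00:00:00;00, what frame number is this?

Complete 10-minute blocks: 2, each 17982 frames → 35964.
Remaining 9 whole minutes in the current block: 1800 + 8 × 1798 = 16184 frames.
Within the current minute: 13 × 30 + 13 − 2 = 401 (labels ;00/;01 skipped at this minute). Total = 35964 + 16184 + 401 = 52549.

52549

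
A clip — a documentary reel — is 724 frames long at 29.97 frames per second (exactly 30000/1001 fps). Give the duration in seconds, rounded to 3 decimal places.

Running time = 724 × 1001/30000 = 181181/7500 s ≈ 24.157 s.

24.157 seconds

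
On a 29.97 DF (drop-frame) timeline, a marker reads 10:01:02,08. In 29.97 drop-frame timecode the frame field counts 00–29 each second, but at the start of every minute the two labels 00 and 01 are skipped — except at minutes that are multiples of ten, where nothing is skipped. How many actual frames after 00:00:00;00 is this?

As if non-drop at 30 labels/s: (10 × 3600 + 1 × 60 + 2) × 30 + 8 = 1081868.
Minute boundaries passed: 601; those not divisible by 10: 601 − 60 = 541; dropped labels = 2 × 541 = 1082.
Actual frame index = 1081868 − 1082 = 1080786.

1080786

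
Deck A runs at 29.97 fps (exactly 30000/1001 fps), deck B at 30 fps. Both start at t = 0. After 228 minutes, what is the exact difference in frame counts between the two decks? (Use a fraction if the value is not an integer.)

410400/1001 frames

228 min = 13680 s.
A emits 30000/1001 × 13680 = 410400000/1001 frames; B emits 30 × 13680 = 410400.
Difference = 410400/1001 frames (≈ 409.9900); B is ahead of A.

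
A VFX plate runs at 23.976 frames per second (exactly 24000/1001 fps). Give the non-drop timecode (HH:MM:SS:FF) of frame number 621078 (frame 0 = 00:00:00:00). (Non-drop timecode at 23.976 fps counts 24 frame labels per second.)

621078 ÷ 24 = 25878 full seconds, remainder 6 frames.
25878 s = 7 h 11 min 18 s.
Timecode: 07:11:18:06.

07:11:18:06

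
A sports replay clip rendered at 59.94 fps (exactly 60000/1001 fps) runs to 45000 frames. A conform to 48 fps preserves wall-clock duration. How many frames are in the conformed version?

Target frames = source frames × (target rate / source rate) = 45000 × (48)/(60000/1001) = 45000 × 1001/1250 = 36036.

36036 frames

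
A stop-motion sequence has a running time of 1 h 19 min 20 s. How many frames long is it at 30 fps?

1 h 19 min 20 s = 4760 s.
Frames = 4760 × 30 = 142800.

142800 frames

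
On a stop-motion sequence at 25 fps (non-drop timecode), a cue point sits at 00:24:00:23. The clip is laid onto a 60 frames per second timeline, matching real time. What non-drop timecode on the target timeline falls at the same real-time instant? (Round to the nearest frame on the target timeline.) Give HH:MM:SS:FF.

Source frame index: (0×3600 + 24×60 + 0) × 25 + 23 = 36023.
Real time: 36023 / (25) = 36023/25 s.
Target frame: (36023/25) × (60) = 432276/5 ≈ 86455.200 → 86455.
At 60 labels/s: frame 86455 → 00:24:00:55.

00:24:00:55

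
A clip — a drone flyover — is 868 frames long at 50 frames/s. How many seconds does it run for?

17.36 seconds

Running time = 868 / (50) = 17.36 s.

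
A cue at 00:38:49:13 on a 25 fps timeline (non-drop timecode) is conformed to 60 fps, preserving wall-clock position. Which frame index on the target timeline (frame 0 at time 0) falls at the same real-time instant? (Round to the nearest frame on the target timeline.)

Source frame index: (0×3600 + 38×60 + 49) × 25 + 13 = 58238.
Real time: 58238 / (25) = 58238/25 s.
Target frame: (58238/25) × (60) = 698856/5 ≈ 139771.200 → 139771.

frame 139771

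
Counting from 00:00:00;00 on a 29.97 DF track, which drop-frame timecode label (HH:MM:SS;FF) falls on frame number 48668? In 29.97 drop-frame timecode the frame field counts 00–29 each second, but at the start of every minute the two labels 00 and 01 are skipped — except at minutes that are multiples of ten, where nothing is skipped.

00:27:03;28

Ten DF minutes hold 17982 frames, so frame 48668 lies in block 2 (frames 35964–53945) with 12704 frames into that block.
The block's first minute is 1800 frames and the rest 1798 each; 12704 frames reaches minute 7, so 2 × 18 + 7 × 2 = 50 labels have been skipped so far.
Adding those back, label number 48668 + 50 = 48718 at 30 labels/s is 1623 s + 28 f = 0 h 27 min 3 s frame 28, i.e. 00:27:03;28.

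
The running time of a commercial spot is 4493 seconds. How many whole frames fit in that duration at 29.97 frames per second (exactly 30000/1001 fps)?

134655 frames

Frames = 4493 × 30000/1001 = 134790000/1001 ≈ 134655.3447.
Complete frames: 134655.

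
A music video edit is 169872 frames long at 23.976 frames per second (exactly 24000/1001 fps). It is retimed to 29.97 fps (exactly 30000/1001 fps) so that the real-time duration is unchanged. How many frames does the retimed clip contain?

212340 frames

Target frames = source frames × (target rate / source rate) = 169872 × (30000/1001)/(24000/1001) = 169872 × 5/4 = 212340.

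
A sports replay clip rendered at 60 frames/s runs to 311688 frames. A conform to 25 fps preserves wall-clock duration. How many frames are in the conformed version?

129870 frames

Target frames = source frames × (target rate / source rate) = 311688 × (25)/(60) = 311688 × 5/12 = 129870.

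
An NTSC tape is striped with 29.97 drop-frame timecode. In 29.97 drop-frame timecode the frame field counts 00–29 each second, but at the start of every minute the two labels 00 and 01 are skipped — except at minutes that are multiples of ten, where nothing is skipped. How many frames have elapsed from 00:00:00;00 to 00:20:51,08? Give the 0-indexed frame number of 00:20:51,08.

37502

Complete 10-minute blocks: 2, each 17982 frames → 35964.
Remaining 0 whole minutes in the current block: 0 frames.
Within the current minute: 51 × 30 + 8 = 1538. Total = 35964 + 0 + 1538 = 37502.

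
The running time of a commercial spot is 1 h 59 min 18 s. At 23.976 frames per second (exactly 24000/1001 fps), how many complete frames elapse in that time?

171620 frames

1 h 59 min 18 s = 7158 s.
Frames = 7158 × 24000/1001 = 171792000/1001 ≈ 171620.3796.
Complete frames: 171620.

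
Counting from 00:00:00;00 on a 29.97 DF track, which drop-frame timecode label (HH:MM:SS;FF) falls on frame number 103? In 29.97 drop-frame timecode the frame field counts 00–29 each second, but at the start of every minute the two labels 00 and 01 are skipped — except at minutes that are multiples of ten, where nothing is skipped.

Each 10-minute DF block holds 10 × 60 × 30 − 9 × 2 = 17982 frames. 103 ÷ 17982 → 0 full blocks, remainder 103.
Within the partial block the first minute is 1800 frames and each further minute 1798, so 0 further minute boundaries passed. Total skipped labels = 18 × 0 + 2 × 0 = 0.
Non-drop label index = 103 + 0 = 103; at 30 labels/s that is 00:00:03:13, i.e. DF 00:00:03;13.

00:00:03;13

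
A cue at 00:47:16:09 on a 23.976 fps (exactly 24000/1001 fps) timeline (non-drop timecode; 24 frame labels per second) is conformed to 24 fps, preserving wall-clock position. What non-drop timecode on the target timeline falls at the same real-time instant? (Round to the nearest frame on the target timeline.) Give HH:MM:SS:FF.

Source frame index: (0×3600 + 47×60 + 16) × 24 + 9 = 68073.
Real time: 68073 / (24000/1001) = 22713691/8000 s.
Target frame: (22713691/8000) × (24) = 68141073/1000 ≈ 68141.073 → 68141.
At 24 labels/s: frame 68141 → 00:47:19:05.

00:47:19:05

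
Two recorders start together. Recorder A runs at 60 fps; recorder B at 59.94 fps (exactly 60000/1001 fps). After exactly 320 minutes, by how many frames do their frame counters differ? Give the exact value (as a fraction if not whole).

320 min = 19200 s.
A emits 60 × 19200 = 1152000 frames; B emits 60000/1001 × 19200 = 1152000000/1001.
Difference = 1152000/1001 frames (≈ 1150.8492); B is behind A.

1152000/1001 frames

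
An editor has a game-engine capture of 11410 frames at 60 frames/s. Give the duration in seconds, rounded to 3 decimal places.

190.167 seconds

Running time = 11410 × 1/60 = 1141/6 s ≈ 190.167 s.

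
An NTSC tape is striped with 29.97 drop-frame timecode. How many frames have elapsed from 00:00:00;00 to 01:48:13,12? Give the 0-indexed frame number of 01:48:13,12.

Complete 10-minute blocks: 10, each 17982 frames → 179820.
Remaining 8 whole minutes in the current block: 1800 + 7 × 1798 = 14386 frames.
Within the current minute: 13 × 30 + 12 − 2 = 400 (labels ;00/;01 skipped at this minute). Total = 179820 + 14386 + 400 = 194606.

194606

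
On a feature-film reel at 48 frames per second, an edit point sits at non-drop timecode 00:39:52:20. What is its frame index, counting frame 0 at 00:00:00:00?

Total seconds to the label: (0 × 3600 + 39 × 60 + 52) = 2392.
Frame index = 2392 × 48 + 20 = 114836.

114836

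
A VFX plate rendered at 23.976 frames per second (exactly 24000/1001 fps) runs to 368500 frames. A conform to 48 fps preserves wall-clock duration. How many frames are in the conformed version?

Target frames = source frames × (target rate / source rate) = 368500 × (48)/(24000/1001) = 368500 × 1001/500 = 737737.

737737 frames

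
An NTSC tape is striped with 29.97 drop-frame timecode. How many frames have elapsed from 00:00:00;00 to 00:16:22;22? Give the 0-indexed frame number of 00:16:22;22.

Complete 10-minute blocks: 1, each 17982 frames → 17982.
Remaining 6 whole minutes in the current block: 1800 + 5 × 1798 = 10790 frames.
Within the current minute: 22 × 30 + 22 − 2 = 680 (labels ;00/;01 skipped at this minute). Total = 17982 + 10790 + 680 = 29452.

29452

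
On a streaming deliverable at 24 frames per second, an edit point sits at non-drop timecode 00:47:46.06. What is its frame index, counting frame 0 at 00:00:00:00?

frame 68790

Total seconds to the label: (0 × 3600 + 47 × 60 + 46) = 2866.
Frame index = 2866 × 24 + 6 = 68790.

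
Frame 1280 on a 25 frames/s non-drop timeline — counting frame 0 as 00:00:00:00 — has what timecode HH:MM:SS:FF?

1280 ÷ 25 = 51 full seconds, remainder 5 frames.
51 s = 0 h 0 min 51 s.
Timecode: 00:00:51:05.

00:00:51:05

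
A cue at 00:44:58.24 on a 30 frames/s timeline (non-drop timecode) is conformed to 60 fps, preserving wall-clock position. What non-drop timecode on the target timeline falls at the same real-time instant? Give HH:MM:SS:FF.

Source frame index: (0×3600 + 44×60 + 58) × 30 + 24 = 80964.
Real time: 80964 / (30) = 13494/5 s.
Target frame: (13494/5) × (60) = 161928.
At 60 labels/s: frame 161928 → 00:44:58:48.

00:44:58:48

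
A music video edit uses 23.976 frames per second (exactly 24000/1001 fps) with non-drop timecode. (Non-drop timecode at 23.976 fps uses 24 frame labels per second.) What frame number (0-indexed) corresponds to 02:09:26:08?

Total seconds to the label: (2 × 3600 + 9 × 60 + 26) = 7766.
Frame index = 7766 × 24 + 8 = 186392.

186392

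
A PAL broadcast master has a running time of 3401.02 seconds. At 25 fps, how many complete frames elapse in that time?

85025 frames

Frames = 3401.02 × 25 = 170051/2 ≈ 85025.5000.
Complete frames: 85025.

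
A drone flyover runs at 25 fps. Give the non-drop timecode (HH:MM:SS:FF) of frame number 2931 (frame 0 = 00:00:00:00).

2931 ÷ 25 = 117 full seconds, remainder 6 frames.
117 s = 0 h 1 min 57 s.
Timecode: 00:01:57:06.

00:01:57:06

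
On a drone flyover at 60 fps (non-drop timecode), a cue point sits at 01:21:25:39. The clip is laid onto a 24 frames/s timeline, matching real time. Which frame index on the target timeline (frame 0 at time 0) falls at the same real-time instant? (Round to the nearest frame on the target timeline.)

frame 117256

Source frame index: (1×3600 + 21×60 + 25) × 60 + 39 = 293139.
Real time: 293139 / (60) = 97713/20 s.
Target frame: (97713/20) × (24) = 586278/5 ≈ 117255.600 → 117256.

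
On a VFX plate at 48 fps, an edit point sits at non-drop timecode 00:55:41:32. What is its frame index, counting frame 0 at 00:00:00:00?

Total seconds to the label: (0 × 3600 + 55 × 60 + 41) = 3341.
Frame index = 3341 × 48 + 32 = 160400.

160400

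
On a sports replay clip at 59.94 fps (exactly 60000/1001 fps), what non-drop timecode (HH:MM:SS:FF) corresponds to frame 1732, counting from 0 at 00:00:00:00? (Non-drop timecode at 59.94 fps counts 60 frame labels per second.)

1732 ÷ 60 = 28 full seconds, remainder 52 frames.
28 s = 0 h 0 min 28 s.
Timecode: 00:00:28:52.

00:00:28:52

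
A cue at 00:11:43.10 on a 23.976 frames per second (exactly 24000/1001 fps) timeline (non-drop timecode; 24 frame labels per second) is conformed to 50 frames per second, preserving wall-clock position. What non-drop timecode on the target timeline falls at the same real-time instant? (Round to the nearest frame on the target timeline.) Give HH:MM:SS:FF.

Source frame index: (0×3600 + 11×60 + 43) × 24 + 10 = 16882.
Real time: 16882 / (24000/1001) = 8449441/12000 s.
Target frame: (8449441/12000) × (50) = 8449441/240 ≈ 35206.004 → 35206.
At 50 labels/s: frame 35206 → 00:11:44:06.

00:11:44:06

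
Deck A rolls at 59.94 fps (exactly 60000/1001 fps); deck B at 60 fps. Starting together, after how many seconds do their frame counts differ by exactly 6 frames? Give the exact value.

100.1 seconds

The gap grows by |60 − 60000/1001| = 60/1001 frames per second.
Time for a 6-frame gap: 6 ÷ (60/1001) = 100.1 s.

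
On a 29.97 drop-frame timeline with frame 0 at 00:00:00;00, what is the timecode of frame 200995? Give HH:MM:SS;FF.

Ten DF minutes hold 17982 frames, so frame 200995 lies in block 11 (frames 197802–215783) with 3193 frames into that block.
The block's first minute is 1800 frames and the rest 1798 each; 3193 frames reaches minute 1, so 11 × 18 + 1 × 2 = 200 labels have been skipped so far.
Adding those back, label number 200995 + 200 = 201195 at 30 labels/s is 6706 s + 15 f = 1 h 51 min 46 s frame 15, i.e. 01:51:46;15.

01:51:46;15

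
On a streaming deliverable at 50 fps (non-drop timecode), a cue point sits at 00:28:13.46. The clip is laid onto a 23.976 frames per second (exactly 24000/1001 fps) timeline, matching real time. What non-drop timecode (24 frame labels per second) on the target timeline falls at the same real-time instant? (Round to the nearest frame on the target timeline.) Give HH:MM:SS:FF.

Source frame index: (0×3600 + 28×60 + 13) × 50 + 46 = 84696.
Real time: 84696 / (50) = 42348/25 s.
Target frame: (42348/25) × (24000/1001) = 40654080/1001 ≈ 40613.467 → 40613.
At 24 labels/s: frame 40613 → 00:28:12:05.

00:28:12:05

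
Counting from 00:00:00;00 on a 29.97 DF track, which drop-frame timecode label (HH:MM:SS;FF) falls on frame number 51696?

00:28:44;28

Each 10-minute DF block holds 10 × 60 × 30 − 9 × 2 = 17982 frames. 51696 ÷ 17982 → 2 full blocks, remainder 15732.
Within the partial block the first minute is 1800 frames and each further minute 1798, so 8 further minute boundaries passed. Total skipped labels = 18 × 2 + 2 × 8 = 52.
Non-drop label index = 51696 + 52 = 51748; at 30 labels/s that is 00:28:44:28, i.e. DF 00:28:44;28.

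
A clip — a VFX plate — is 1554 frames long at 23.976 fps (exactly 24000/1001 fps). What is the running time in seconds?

64.81475 seconds

Running time = 1554 / (24000/1001) = 64.81475 s.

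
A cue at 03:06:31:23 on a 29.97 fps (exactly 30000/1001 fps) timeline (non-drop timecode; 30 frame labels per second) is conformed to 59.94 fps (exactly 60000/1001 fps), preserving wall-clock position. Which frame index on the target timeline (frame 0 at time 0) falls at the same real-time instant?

frame 671506

Source frame index: (3×3600 + 6×60 + 31) × 30 + 23 = 335753.
Real time: 335753 / (30000/1001) = 336088753/30000 s.
Target frame: (336088753/30000) × (60000/1001) = 671506.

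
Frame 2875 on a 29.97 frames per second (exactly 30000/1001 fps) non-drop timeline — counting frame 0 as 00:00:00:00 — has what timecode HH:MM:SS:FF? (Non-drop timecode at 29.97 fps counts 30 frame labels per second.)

2875 ÷ 30 = 95 full seconds, remainder 25 frames.
95 s = 0 h 1 min 35 s.
Timecode: 00:01:35:25.

00:01:35:25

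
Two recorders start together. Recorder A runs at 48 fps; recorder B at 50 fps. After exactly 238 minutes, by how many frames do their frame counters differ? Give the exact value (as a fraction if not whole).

238 min = 14280 s.
A emits 48 × 14280 = 685440 frames; B emits 50 × 14280 = 714000.
Difference = 28560 frames; B is ahead of A.

28560 frames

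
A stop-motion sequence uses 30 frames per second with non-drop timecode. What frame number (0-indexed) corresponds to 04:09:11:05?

Total seconds to the label: (4 × 3600 + 9 × 60 + 11) = 14951.
Frame index = 14951 × 30 + 5 = 448535.

448535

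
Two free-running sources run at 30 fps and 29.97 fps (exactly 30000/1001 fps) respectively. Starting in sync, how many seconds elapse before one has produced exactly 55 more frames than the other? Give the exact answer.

The gap grows by |30000/1001 − 30| = 30/1001 frames per second.
Time for a 55-frame gap: 55 ÷ (30/1001) = 11011/6 s.

11011/6 seconds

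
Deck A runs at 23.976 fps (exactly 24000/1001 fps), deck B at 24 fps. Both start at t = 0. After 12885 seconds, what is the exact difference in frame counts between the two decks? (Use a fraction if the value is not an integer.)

A emits 24000/1001 × 12885 = 309240000/1001 frames; B emits 24 × 12885 = 309240.
Difference = 309240/1001 frames (≈ 308.9311); B is ahead of A.

309240/1001 frames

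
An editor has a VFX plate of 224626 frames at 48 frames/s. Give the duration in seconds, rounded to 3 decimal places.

4679.708 seconds

Running time = 224626 × 1/48 = 112313/24 s ≈ 4679.708 s.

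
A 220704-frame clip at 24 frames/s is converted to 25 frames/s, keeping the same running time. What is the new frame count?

Target frames = source frames × (target rate / source rate) = 220704 × (25)/(24) = 220704 × 25/24 = 229900.

229900 frames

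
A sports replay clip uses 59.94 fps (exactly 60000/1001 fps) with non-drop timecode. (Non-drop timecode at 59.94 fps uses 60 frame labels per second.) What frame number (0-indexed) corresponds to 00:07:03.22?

Total seconds to the label: (0 × 3600 + 7 × 60 + 3) = 423.
Frame index = 423 × 60 + 22 = 25402.

25402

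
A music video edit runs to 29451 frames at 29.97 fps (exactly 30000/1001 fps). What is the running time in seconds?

Running time = 29451 / (30000/1001) = 982.6817 s.

982.6817 seconds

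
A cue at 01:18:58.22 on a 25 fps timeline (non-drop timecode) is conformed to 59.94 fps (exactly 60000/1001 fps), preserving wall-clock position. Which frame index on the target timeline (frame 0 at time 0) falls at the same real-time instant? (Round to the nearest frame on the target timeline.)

frame 284049

Source frame index: (1×3600 + 18×60 + 58) × 25 + 22 = 118472.
Real time: 118472 / (25) = 118472/25 s.
Target frame: (118472/25) × (60000/1001) = 284332800/1001 ≈ 284048.751 → 284049.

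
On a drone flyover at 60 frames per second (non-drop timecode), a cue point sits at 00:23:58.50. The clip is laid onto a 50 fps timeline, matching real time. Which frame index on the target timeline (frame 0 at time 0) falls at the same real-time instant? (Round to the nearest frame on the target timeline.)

frame 71942

Source frame index: (0×3600 + 23×60 + 58) × 60 + 50 = 86330.
Real time: 86330 / (60) = 8633/6 s.
Target frame: (8633/6) × (50) = 215825/3 ≈ 71941.667 → 71942.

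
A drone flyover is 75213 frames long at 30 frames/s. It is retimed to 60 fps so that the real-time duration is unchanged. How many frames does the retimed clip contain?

150426 frames

Frames at target rate = 75213 × (60) / (30) = 150426.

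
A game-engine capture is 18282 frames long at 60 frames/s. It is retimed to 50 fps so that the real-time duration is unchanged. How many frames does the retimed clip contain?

15235 frames

Target frames = source frames × (target rate / source rate) = 18282 × (50)/(60) = 18282 × 5/6 = 15235.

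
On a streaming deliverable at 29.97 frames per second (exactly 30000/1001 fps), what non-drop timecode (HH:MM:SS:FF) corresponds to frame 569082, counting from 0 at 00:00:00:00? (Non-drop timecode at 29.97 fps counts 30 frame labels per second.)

569082 ÷ 30 = 18969 full seconds, remainder 12 frames.
18969 s = 5 h 16 min 9 s.
Timecode: 05:16:09:12.

05:16:09:12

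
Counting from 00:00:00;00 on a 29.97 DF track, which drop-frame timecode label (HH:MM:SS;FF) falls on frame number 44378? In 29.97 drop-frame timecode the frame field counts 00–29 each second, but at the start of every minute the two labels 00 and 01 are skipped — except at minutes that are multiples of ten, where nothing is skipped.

Each 10-minute DF block holds 10 × 60 × 30 − 9 × 2 = 17982 frames. 44378 ÷ 17982 → 2 full blocks, remainder 8414.
Within the partial block the first minute is 1800 frames and each further minute 1798, so 4 further minute boundaries passed. Total skipped labels = 18 × 2 + 2 × 4 = 44.
Non-drop label index = 44378 + 44 = 44422; at 30 labels/s that is 00:24:40:22, i.e. DF 00:24:40;22.

00:24:40;22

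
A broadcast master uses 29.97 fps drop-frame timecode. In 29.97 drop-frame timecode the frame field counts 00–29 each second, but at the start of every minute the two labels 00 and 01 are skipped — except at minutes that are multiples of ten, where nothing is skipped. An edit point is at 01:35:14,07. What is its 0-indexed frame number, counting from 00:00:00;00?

As if non-drop at 30 labels/s: (1 × 3600 + 35 × 60 + 14) × 30 + 7 = 171427.
Minute boundaries passed: 95; those not divisible by 10: 95 − 9 = 86; dropped labels = 2 × 86 = 172.
Actual frame index = 171427 − 172 = 171255.

171255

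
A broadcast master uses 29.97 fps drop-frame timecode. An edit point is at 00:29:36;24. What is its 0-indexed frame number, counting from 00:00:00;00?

53250

As if non-drop at 30 labels/s: (0 × 3600 + 29 × 60 + 36) × 30 + 24 = 53304.
Minute boundaries passed: 29; those not divisible by 10: 29 − 2 = 27; dropped labels = 2 × 27 = 54.
Actual frame index = 53304 − 54 = 53250.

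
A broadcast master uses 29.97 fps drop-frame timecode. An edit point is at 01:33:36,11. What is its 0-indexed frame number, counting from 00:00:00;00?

168323

Complete 10-minute blocks: 9, each 17982 frames → 161838.
Remaining 3 whole minutes in the current block: 1800 + 2 × 1798 = 5396 frames.
Within the current minute: 36 × 30 + 11 − 2 = 1089 (labels ;00/;01 skipped at this minute). Total = 161838 + 5396 + 1089 = 168323.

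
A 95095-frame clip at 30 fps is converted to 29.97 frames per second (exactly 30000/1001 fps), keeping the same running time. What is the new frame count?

95000 frames

Target frames = source frames × (target rate / source rate) = 95095 × (30000/1001)/(30) = 95095 × 1000/1001 = 95000.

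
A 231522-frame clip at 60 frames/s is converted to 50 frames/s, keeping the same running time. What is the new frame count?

192935 frames

Target frames = source frames × (target rate / source rate) = 231522 × (50)/(60) = 231522 × 5/6 = 192935.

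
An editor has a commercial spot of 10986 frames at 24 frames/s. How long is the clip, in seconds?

457.75 seconds

Running time = 10986 / (24) = 457.75 s.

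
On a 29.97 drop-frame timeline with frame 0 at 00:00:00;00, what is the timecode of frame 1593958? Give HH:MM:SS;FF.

14:46:25;04

Ten DF minutes hold 17982 frames, so frame 1593958 lies in block 88 (frames 1582416–1600397) with 11542 frames into that block.
The block's first minute is 1800 frames and the rest 1798 each; 11542 frames reaches minute 6, so 88 × 18 + 6 × 2 = 1596 labels have been skipped so far.
Adding those back, label number 1593958 + 1596 = 1595554 at 30 labels/s is 53185 s + 4 f = 14 h 46 min 25 s frame 4, i.e. 14:46:25;04.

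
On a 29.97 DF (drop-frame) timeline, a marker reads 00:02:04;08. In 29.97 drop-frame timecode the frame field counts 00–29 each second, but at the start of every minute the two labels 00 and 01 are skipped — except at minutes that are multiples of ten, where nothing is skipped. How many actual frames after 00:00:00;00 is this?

3724

As if non-drop at 30 labels/s: (0 × 3600 + 2 × 60 + 4) × 30 + 8 = 3728.
Minute boundaries passed: 2; those not divisible by 10: 2 − 0 = 2; dropped labels = 2 × 2 = 4.
Actual frame index = 3728 − 4 = 3724.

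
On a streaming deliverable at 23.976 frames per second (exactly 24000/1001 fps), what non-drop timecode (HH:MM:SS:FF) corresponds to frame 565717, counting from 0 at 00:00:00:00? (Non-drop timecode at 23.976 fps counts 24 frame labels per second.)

06:32:51:13

565717 ÷ 24 = 23571 full seconds, remainder 13 frames.
23571 s = 6 h 32 min 51 s.
Timecode: 06:32:51:13.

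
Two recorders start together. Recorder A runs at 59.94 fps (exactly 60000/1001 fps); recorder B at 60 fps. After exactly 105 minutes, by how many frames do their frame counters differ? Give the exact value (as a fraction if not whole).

105 min = 6300 s.
A emits 60000/1001 × 6300 = 54000000/143 frames; B emits 60 × 6300 = 378000.
Difference = 54000/143 frames (≈ 377.6224); B is ahead of A.

54000/143 frames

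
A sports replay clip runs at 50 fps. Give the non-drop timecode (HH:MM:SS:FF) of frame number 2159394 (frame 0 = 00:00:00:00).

11:59:47:44

2159394 ÷ 50 = 43187 full seconds, remainder 44 frames.
43187 s = 11 h 59 min 47 s.
Timecode: 11:59:47:44.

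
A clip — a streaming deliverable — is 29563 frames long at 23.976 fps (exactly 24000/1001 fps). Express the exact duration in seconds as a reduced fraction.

29592563/24000 seconds

Running time = 29563 ÷ (24000/1001) = 29563 × 1001/24000 = 29592563/24000 s.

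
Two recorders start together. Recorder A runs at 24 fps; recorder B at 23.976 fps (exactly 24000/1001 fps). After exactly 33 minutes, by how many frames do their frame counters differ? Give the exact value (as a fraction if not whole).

4320/91 frames

33 min = 1980 s.
A emits 24 × 1980 = 47520 frames; B emits 24000/1001 × 1980 = 4320000/91.
Difference = 4320/91 frames (≈ 47.4725); B is behind A.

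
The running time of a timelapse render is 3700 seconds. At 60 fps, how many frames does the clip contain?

Frames = 3700 × 60 = 222000.

222000 frames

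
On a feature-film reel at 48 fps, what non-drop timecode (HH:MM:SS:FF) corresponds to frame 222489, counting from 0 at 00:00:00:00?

222489 ÷ 48 = 4635 full seconds, remainder 9 frames.
4635 s = 1 h 17 min 15 s.
Timecode: 01:17:15:09.

01:17:15:09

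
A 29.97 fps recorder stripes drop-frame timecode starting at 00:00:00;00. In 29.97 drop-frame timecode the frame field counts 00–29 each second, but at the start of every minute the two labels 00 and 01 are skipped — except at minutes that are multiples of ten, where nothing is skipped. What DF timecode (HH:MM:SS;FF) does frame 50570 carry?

00:28:07;12

Ten DF minutes hold 17982 frames, so frame 50570 lies in block 2 (frames 35964–53945) with 14606 frames into that block.
The block's first minute is 1800 frames and the rest 1798 each; 14606 frames reaches minute 8, so 2 × 18 + 8 × 2 = 52 labels have been skipped so far.
Adding those back, label number 50570 + 52 = 50622 at 30 labels/s is 1687 s + 12 f = 0 h 28 min 7 s frame 12, i.e. 00:28:07;12.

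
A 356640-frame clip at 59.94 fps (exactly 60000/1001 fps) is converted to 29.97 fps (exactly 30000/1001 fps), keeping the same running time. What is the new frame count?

178320 frames

Target frames = source frames × (target rate / source rate) = 356640 × (30000/1001)/(60000/1001) = 356640 × 1/2 = 178320.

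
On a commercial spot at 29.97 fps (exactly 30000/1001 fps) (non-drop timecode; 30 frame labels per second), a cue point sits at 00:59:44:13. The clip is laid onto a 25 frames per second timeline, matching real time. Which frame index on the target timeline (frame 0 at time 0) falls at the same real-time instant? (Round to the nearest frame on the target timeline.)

frame 89700

Source frame index: (0×3600 + 59×60 + 44) × 30 + 13 = 107533.
Real time: 107533 / (30000/1001) = 107640533/30000 s.
Target frame: (107640533/30000) × (25) = 107640533/1200 ≈ 89700.444 → 89700.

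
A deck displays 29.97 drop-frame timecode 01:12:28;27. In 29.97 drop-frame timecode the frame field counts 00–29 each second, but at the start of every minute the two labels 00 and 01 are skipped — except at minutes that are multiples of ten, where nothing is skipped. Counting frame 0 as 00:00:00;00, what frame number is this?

As if non-drop at 30 labels/s: (1 × 3600 + 12 × 60 + 28) × 30 + 27 = 130467.
Minute boundaries passed: 72; those not divisible by 10: 72 − 7 = 65; dropped labels = 2 × 65 = 130.
Actual frame index = 130467 − 130 = 130337.

130337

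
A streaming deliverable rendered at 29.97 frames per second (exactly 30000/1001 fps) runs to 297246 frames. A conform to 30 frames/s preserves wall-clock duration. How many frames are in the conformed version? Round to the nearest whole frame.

297543 frames

Frames at target rate = 297246 × (30) / (30000/1001) = 148771623/500 ≈ 297543.246.
Nearest whole frame: 297543.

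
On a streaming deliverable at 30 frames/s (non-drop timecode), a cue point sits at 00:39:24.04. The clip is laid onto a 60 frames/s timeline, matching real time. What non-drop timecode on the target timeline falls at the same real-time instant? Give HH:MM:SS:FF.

Source frame index: (0×3600 + 39×60 + 24) × 30 + 4 = 70924.
Real time: 70924 / (30) = 35462/15 s.
Target frame: (35462/15) × (60) = 141848.
At 60 labels/s: frame 141848 → 00:39:24:08.

00:39:24:08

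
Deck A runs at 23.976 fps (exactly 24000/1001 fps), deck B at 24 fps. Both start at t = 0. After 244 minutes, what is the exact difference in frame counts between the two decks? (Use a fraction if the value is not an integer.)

244 min = 14640 s.
A emits 24000/1001 × 14640 = 351360000/1001 frames; B emits 24 × 14640 = 351360.
Difference = 351360/1001 frames (≈ 351.0090); B is ahead of A.

351360/1001 frames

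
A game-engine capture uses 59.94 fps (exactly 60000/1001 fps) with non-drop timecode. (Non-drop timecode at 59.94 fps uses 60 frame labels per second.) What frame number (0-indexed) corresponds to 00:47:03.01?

169381

Total seconds to the label: (0 × 3600 + 47 × 60 + 3) = 2823.
Frame index = 2823 × 60 + 1 = 169381.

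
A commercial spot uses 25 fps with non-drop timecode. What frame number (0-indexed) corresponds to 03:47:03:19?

340594

Total seconds to the label: (3 × 3600 + 47 × 60 + 3) = 13623.
Frame index = 13623 × 25 + 19 = 340594.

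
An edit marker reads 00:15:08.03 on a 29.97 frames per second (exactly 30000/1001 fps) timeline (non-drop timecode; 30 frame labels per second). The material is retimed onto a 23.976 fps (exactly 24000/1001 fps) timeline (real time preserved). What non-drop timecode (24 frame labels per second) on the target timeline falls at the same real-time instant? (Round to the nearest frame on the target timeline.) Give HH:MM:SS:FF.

Source frame index: (0×3600 + 15×60 + 8) × 30 + 3 = 27243.
Real time: 27243 / (30000/1001) = 9090081/10000 s.
Target frame: (9090081/10000) × (24000/1001) = 108972/5 ≈ 21794.400 → 21794.
At 24 labels/s: frame 21794 → 00:15:08:02.

00:15:08:02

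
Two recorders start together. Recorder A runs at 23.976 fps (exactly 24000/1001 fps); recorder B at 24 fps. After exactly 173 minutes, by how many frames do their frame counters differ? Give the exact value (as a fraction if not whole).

249120/1001 frames

173 min = 10380 s.
A emits 24000/1001 × 10380 = 249120000/1001 frames; B emits 24 × 10380 = 249120.
Difference = 249120/1001 frames (≈ 248.8711); B is ahead of A.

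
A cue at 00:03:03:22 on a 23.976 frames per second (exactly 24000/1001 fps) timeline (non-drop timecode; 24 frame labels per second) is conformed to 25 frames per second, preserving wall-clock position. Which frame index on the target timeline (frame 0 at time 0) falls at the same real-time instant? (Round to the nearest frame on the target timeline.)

frame 4603

Source frame index: (0×3600 + 3×60 + 3) × 24 + 22 = 4414.
Real time: 4414 / (24000/1001) = 2209207/12000 s.
Target frame: (2209207/12000) × (25) = 2209207/480 ≈ 4602.515 → 4603.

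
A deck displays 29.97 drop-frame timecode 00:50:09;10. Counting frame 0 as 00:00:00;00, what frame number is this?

As if non-drop at 30 labels/s: (0 × 3600 + 50 × 60 + 9) × 30 + 10 = 90280.
Minute boundaries passed: 50; those not divisible by 10: 50 − 5 = 45; dropped labels = 2 × 45 = 90.
Actual frame index = 90280 − 90 = 90190.

90190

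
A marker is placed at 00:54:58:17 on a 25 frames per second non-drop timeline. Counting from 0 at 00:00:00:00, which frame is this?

82467

Total seconds to the label: (0 × 3600 + 54 × 60 + 58) = 3298.
Frame index = 3298 × 25 + 17 = 82467.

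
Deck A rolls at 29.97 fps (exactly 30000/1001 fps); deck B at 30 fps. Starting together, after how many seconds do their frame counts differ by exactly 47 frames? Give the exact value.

47047/30 seconds

The gap grows by |30 − 30000/1001| = 30/1001 frames per second.
Time for a 47-frame gap: 47 ÷ (30/1001) = 47047/30 s.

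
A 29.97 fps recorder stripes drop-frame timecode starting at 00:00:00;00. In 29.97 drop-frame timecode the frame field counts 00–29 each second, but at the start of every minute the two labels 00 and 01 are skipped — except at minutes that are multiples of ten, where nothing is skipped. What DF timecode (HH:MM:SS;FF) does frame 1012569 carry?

Ten DF minutes hold 17982 frames, so frame 1012569 lies in block 56 (frames 1006992–1024973) with 5577 frames into that block.
The block's first minute is 1800 frames and the rest 1798 each; 5577 frames reaches minute 3, so 56 × 18 + 3 × 2 = 1014 labels have been skipped so far.
Adding those back, label number 1012569 + 1014 = 1013583 at 30 labels/s is 33786 s + 3 f = 9 h 23 min 6 s frame 3, i.e. 09:23:06;03.

09:23:06;03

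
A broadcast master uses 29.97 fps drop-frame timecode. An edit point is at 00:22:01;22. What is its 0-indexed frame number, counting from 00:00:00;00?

39612

Complete 10-minute blocks: 2, each 17982 frames → 35964.
Remaining 2 whole minutes in the current block: 1800 + 1 × 1798 = 3598 frames.
Within the current minute: 1 × 30 + 22 − 2 = 50 (labels ;00/;01 skipped at this minute). Total = 35964 + 3598 + 50 = 39612.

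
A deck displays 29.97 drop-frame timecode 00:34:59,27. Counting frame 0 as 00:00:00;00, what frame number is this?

As if non-drop at 30 labels/s: (0 × 3600 + 34 × 60 + 59) × 30 + 27 = 62997.
Minute boundaries passed: 34; those not divisible by 10: 34 − 3 = 31; dropped labels = 2 × 31 = 62.
Actual frame index = 62997 − 62 = 62935.

62935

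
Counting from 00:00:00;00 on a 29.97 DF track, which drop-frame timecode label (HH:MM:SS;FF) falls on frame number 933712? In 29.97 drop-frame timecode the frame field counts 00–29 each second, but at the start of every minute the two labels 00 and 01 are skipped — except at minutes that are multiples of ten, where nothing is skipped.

08:39:14;28

Ten DF minutes hold 17982 frames, so frame 933712 lies in block 51 (frames 917082–935063) with 16630 frames into that block.
The block's first minute is 1800 frames and the rest 1798 each; 16630 frames reaches minute 9, so 51 × 18 + 9 × 2 = 936 labels have been skipped so far.
Adding those back, label number 933712 + 936 = 934648 at 30 labels/s is 31154 s + 28 f = 8 h 39 min 14 s frame 28, i.e. 08:39:14;28.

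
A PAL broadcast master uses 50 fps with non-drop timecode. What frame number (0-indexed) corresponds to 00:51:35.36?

frame 154786

Total seconds to the label: (0 × 3600 + 51 × 60 + 35) = 3095.
Frame index = 3095 × 50 + 36 = 154786.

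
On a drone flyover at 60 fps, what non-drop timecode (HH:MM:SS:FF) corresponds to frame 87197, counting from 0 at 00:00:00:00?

00:24:13:17

87197 ÷ 60 = 1453 full seconds, remainder 17 frames.
1453 s = 0 h 24 min 13 s.
Timecode: 00:24:13:17.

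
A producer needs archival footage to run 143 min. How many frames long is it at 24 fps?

205920 frames

143 min = 8580 s.
Frames = 8580 × 24 = 205920.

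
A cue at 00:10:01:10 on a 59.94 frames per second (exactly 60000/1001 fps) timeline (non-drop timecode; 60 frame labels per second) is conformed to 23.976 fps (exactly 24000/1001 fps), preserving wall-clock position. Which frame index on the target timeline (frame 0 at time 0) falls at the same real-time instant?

Source frame index: (0×3600 + 10×60 + 1) × 60 + 10 = 36070.
Real time: 36070 / (60000/1001) = 3610607/6000 s.
Target frame: (3610607/6000) × (24000/1001) = 14428.

frame 14428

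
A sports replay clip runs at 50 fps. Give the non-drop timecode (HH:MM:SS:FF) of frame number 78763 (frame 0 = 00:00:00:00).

00:26:15:13

78763 ÷ 50 = 1575 full seconds, remainder 13 frames.
1575 s = 0 h 26 min 15 s.
Timecode: 00:26:15:13.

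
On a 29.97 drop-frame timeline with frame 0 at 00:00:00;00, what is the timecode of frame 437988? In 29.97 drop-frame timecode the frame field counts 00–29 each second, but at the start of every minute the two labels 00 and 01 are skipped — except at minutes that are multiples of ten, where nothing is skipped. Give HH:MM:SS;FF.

Ten DF minutes hold 17982 frames, so frame 437988 lies in block 24 (frames 431568–449549) with 6420 frames into that block.
The block's first minute is 1800 frames and the rest 1798 each; 6420 frames reaches minute 3, so 24 × 18 + 3 × 2 = 438 labels have been skipped so far.
Adding those back, label number 437988 + 438 = 438426 at 30 labels/s is 14614 s + 6 f = 4 h 3 min 34 s frame 6, i.e. 04:03:34;06.

04:03:34;06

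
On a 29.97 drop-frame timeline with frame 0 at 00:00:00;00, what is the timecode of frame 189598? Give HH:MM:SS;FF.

Each 10-minute DF block holds 10 × 60 × 30 − 9 × 2 = 17982 frames. 189598 ÷ 17982 → 10 full blocks, remainder 9778.
Within the partial block the first minute is 1800 frames and each further minute 1798, so 5 further minute boundaries passed. Total skipped labels = 18 × 10 + 2 × 5 = 190.
Non-drop label index = 189598 + 190 = 189788; at 30 labels/s that is 01:45:26:08, i.e. DF 01:45:26;08.

01:45:26;08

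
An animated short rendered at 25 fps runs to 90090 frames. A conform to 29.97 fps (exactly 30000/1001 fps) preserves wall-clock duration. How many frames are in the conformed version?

108000 frames

Target frames = source frames × (target rate / source rate) = 90090 × (30000/1001)/(25) = 90090 × 1200/1001 = 108000.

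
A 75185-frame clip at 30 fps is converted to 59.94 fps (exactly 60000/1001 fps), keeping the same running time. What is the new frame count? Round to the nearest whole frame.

Frames at target rate = 75185 × (60000/1001) / (30) = 13670000/91 ≈ 150219.780.
Nearest whole frame: 150220.

150220 frames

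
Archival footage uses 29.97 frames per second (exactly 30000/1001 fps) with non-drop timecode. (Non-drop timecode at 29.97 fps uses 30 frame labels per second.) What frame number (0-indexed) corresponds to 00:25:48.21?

46461

Total seconds to the label: (0 × 3600 + 25 × 60 + 48) = 1548.
Frame index = 1548 × 30 + 21 = 46461.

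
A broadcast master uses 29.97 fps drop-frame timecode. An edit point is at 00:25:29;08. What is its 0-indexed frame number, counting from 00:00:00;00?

Complete 10-minute blocks: 2, each 17982 frames → 35964.
Remaining 5 whole minutes in the current block: 1800 + 4 × 1798 = 8992 frames.
Within the current minute: 29 × 30 + 8 − 2 = 876 (labels ;00/;01 skipped at this minute). Total = 35964 + 8992 + 876 = 45832.

45832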